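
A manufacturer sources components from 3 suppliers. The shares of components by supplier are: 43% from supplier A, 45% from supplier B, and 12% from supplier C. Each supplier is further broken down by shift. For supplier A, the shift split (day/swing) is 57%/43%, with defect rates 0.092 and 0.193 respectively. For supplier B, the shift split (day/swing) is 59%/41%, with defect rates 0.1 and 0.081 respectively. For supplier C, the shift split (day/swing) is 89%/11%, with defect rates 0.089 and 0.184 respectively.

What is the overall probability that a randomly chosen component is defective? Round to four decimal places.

P(D|A) = 0.57·0.092 + 0.43·0.193 = 0.05244 + 0.08299 = 0.13543
P(D|B) = 0.59·0.1 + 0.41·0.081 = 0.059 + 0.03321 = 0.09221
P(D|C) = 0.89·0.089 + 0.11·0.184 = 0.07921 + 0.02024 = 0.09945
Then overall,
P(D) = 0.43·0.13543 + 0.45·0.09221 + 0.12·0.09945
      = 0.0582349 + 0.0414945 + 0.011934 = 0.1116634

0.1117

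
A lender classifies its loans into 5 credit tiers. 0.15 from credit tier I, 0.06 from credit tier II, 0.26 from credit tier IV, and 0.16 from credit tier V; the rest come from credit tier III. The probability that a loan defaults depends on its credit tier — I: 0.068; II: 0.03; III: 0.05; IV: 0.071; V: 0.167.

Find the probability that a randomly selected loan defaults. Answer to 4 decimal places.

P(III) = 1 − (0.15 + 0.06 + 0.26 + 0.16) = 0.37.
Summing over the partition,
P(D) = P(D|I)·P(I) + P(D|II)·P(II) + P(D|III)·P(III) + P(D|IV)·P(IV) + P(D|V)·P(V)
      = 0.068·0.15 + 0.03·0.06 + 0.05·0.37 + 0.071·0.26 + 0.167·0.16
      = 0.0102 + 0.0018 + 0.0185 + 0.01846 + 0.02672 = 0.07568

0.0757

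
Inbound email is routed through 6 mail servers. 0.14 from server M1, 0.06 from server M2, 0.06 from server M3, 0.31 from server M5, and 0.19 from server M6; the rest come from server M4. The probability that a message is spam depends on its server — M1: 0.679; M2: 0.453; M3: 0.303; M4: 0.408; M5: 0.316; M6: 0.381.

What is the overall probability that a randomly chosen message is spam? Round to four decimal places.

0.4087

P(M4) = 1 − (0.14 + 0.06 + 0.06 + 0.31 + 0.19) = 0.24.
P(S) = P(S|M1)·P(M1) + P(S|M2)·P(M2) + P(S|M3)·P(M3) + P(S|M4)·P(M4) + P(S|M5)·P(M5) + P(S|M6)·P(M6)
      = 0.679·0.14 + 0.453·0.06 + 0.303·0.06 + 0.408·0.24 + 0.316·0.31 + 0.381·0.19
      = 0.09506 + 0.02718 + 0.01818 + 0.09792 + 0.09796 + 0.07239 = 0.40869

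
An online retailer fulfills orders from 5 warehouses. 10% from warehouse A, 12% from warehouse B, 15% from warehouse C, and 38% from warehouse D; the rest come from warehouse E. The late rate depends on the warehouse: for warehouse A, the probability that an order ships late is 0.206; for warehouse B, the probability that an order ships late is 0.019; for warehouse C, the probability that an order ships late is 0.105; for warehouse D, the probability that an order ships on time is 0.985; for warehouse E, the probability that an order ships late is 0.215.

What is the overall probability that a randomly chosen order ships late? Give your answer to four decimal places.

P(L) ≈ 0.0981

P(E) = 1 − (0.1 + 0.12 + 0.15 + 0.38) = 0.25.
P(L|D) = 1 − 0.985 = 0.015.
P(L) = P(L|A)·P(A) + P(L|B)·P(B) + P(L|C)·P(C) + P(L|D)·P(D) + P(L|E)·P(E)
      = 0.206·0.1 + 0.019·0.12 + 0.105·0.15 + 0.015·0.38 + 0.215·0.25
      = 0.0206 + 0.00228 + 0.01575 + 0.0057 + 0.05375 = 0.09808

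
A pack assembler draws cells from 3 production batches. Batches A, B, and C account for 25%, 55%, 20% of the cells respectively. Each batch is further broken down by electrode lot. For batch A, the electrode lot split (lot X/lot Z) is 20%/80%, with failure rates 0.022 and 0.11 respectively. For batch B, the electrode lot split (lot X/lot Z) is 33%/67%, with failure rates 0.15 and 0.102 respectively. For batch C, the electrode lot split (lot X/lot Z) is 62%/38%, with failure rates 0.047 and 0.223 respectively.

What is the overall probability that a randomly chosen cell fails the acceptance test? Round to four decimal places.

P(F|A) = 0.2·0.022 + 0.8·0.11 = 0.0044 + 0.088 = 0.0924
P(F|B) = 0.33·0.15 + 0.67·0.102 = 0.0495 + 0.06834 = 0.11784
P(F|C) = 0.62·0.047 + 0.38·0.223 = 0.02914 + 0.08474 = 0.11388
Then overall,
P(F) = 0.25·0.0924 + 0.55·0.11784 + 0.2·0.11388
      = 0.0231 + 0.064812 + 0.022776 = 0.110688

P(F) ≈ 0.1107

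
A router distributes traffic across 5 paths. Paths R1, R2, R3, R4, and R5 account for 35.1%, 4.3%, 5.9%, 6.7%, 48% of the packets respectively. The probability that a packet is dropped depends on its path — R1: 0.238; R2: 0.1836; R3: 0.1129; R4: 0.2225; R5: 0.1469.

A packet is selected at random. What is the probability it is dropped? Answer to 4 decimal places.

0.1835

Summing over the partition,
P(L) = P(L|R1)·P(R1) + P(L|R2)·P(R2) + P(L|R3)·P(R3) + P(L|R4)·P(R4) + P(L|R5)·P(R5)
      = 0.238·0.351 + 0.1836·0.043 + 0.1129·0.059 + 0.2225·0.067 + 0.1469·0.48
      = 0.083538 + 0.0078948 + 0.0066611 + 0.0149075 + 0.070512 = 0.1835134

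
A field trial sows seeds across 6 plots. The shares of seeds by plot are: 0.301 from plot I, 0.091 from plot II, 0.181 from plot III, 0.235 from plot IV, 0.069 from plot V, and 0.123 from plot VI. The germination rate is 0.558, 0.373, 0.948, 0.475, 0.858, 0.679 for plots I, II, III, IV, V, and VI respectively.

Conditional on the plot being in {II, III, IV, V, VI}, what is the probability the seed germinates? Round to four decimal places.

Let S = {II, III, IV, V, VI}.
P(S) = 0.091 + 0.181 + 0.235 + 0.069 + 0.123 = 0.699.
P(G ∩ S) = 0.373·0.091 + 0.948·0.181 + 0.475·0.235 + 0.858·0.069 + 0.679·0.123 = 0.033943 + 0.171588 + 0.111625 + 0.059202 + 0.083517 = 0.459875.
P(G | S) = 0.459875 / 0.699 = 0.657904…

P(G|S) ≈ 0.6579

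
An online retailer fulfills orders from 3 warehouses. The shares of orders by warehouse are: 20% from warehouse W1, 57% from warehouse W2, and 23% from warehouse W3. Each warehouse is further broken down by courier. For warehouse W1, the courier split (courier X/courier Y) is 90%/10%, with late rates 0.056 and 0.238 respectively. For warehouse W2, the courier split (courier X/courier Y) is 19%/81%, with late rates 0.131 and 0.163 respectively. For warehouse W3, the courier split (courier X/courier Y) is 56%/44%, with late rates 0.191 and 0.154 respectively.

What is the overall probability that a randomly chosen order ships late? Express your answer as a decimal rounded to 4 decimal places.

0.1445

P(L|W1) = 0.9·0.056 + 0.1·0.238 = 0.0504 + 0.0238 = 0.0742
P(L|W2) = 0.19·0.131 + 0.81·0.163 = 0.02489 + 0.13203 = 0.15692
P(L|W3) = 0.56·0.191 + 0.44·0.154 = 0.10696 + 0.06776 = 0.17472
By total probability over the outer partition,
P(L) = 0.2·0.0742 + 0.57·0.15692 + 0.23·0.17472
      = 0.01484 + 0.0894444 + 0.0401856 = 0.14447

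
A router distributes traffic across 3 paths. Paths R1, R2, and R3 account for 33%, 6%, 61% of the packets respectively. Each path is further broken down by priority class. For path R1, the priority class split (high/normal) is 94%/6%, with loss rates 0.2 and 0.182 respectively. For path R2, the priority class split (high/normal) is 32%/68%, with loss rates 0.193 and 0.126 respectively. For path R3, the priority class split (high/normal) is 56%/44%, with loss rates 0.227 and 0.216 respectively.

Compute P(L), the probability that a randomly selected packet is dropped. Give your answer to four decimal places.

P(L) ≈ 0.2100

P(L|R1) = 0.94·0.2 + 0.06·0.182 = 0.188 + 0.01092 = 0.19892
P(L|R2) = 0.32·0.193 + 0.68·0.126 = 0.06176 + 0.08568 = 0.14744
P(L|R3) = 0.56·0.227 + 0.44·0.216 = 0.12712 + 0.09504 = 0.22216
By total probability over the outer partition,
P(L) = 0.33·0.19892 + 0.06·0.14744 + 0.61·0.22216
      = 0.0656436 + 0.0088464 + 0.1355176 = 0.2100076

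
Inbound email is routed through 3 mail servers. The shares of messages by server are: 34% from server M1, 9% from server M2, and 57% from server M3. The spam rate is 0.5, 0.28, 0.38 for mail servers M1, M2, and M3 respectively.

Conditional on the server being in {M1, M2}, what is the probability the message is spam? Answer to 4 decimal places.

Let J = {M1, M2}.
P(J) = 0.34 + 0.09 = 0.43.
P(S ∩ J) = 0.5·0.34 + 0.28·0.09 = 0.17 + 0.0252 = 0.1952.
P(S | J) = 0.1952 / 0.43 = 0.453953…

P(S|J) ≈ 0.4540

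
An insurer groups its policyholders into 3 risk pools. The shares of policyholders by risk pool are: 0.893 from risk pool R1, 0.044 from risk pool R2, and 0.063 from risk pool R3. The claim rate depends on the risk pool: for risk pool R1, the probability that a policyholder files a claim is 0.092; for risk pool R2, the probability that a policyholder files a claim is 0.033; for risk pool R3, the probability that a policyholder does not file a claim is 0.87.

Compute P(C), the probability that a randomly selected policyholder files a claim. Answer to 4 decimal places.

P(C) ≈ 0.0918

P(C|R3) = 1 − 0.87 = 0.13.
P(C) = P(C|R1)·P(R1) + P(C|R2)·P(R2) + P(C|R3)·P(R3)
      = 0.092·0.893 + 0.033·0.044 + 0.13·0.063
      = 0.082156 + 0.001452 + 0.00819 = 0.091798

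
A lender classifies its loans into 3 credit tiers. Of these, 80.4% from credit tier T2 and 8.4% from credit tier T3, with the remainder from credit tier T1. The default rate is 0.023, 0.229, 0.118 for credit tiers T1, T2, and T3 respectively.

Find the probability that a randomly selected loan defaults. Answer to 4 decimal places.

P(D) ≈ 0.1966

P(T1) = 1 − (0.804 + 0.084) = 0.112.
Summing over the partition,
P(D) = P(D|T1)·P(T1) + P(D|T2)·P(T2) + P(D|T3)·P(T3)
      = 0.023·0.112 + 0.229·0.804 + 0.118·0.084
      = 0.002576 + 0.184116 + 0.009912 = 0.196604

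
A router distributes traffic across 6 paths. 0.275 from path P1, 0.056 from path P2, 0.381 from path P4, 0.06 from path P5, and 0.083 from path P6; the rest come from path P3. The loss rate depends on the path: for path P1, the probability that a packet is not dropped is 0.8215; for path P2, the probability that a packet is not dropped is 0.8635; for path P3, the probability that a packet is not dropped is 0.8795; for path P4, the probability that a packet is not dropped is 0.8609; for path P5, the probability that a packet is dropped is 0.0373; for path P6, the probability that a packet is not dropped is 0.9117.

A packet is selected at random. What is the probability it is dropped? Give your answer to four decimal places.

P(P3) = 1 − (0.275 + 0.056 + 0.381 + 0.06 + 0.083) = 0.145.
P(L|P1) = 1 − 0.8215 = 0.1785.
P(L|P2) = 1 − 0.8635 = 0.1365.
P(L|P3) = 1 − 0.8795 = 0.1205.
P(L|P4) = 1 − 0.8609 = 0.1391.
P(L|P6) = 1 − 0.9117 = 0.0883.
Summing over the partition,
P(L) = P(L|P1)·P(P1) + P(L|P2)·P(P2) + P(L|P3)·P(P3) + P(L|P4)·P(P4) + P(L|P5)·P(P5) + P(L|P6)·P(P6)
      = 0.1785·0.275 + 0.1365·0.056 + 0.1205·0.145 + 0.1391·0.381 + 0.0373·0.06 + 0.0883·0.083
      = 0.0490875 + 0.007644 + 0.0174725 + 0.0529971 + 0.002238 + 0.0073289 = 0.136768

0.1368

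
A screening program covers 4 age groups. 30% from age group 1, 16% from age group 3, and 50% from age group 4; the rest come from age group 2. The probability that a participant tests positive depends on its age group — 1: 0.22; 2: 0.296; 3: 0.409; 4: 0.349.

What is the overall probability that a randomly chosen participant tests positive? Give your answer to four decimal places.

0.3178

P(2) = 1 − (0.3 + 0.16 + 0.5) = 0.04.
P(T) = P(T|1)·P(1) + P(T|2)·P(2) + P(T|3)·P(3) + P(T|4)·P(4)
      = 0.22·0.3 + 0.296·0.04 + 0.409·0.16 + 0.349·0.5
      = 0.066 + 0.01184 + 0.06544 + 0.1745 = 0.31778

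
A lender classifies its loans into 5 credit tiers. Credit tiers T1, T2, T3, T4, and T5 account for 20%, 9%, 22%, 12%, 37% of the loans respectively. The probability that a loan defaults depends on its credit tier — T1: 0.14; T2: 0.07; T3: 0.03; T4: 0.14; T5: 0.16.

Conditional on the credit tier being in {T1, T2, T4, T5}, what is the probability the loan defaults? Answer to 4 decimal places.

P(D|S) ≈ 0.1414

Let S = {T1, T2, T4, T5}.
P(S) = 0.2 + 0.09 + 0.12 + 0.37 = 0.78.
P(D ∩ S) = 0.14·0.2 + 0.07·0.09 + 0.14·0.12 + 0.16·0.37 = 0.028 + 0.0063 + 0.0168 + 0.0592 = 0.1103.
P(D | S) = 0.1103 / 0.78 = 0.141410…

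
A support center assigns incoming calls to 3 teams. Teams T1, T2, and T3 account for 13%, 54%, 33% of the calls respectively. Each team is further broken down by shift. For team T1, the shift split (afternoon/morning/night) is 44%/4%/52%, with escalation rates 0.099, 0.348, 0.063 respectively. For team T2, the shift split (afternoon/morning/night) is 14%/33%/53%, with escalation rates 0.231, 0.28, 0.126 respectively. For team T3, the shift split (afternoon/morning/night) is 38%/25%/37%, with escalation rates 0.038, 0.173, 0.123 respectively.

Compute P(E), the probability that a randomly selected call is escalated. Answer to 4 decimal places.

P(E|T1) = 0.44·0.099 + 0.04·0.348 + 0.52·0.063 = 0.04356 + 0.01392 + 0.03276 = 0.09024
P(E|T2) = 0.14·0.231 + 0.33·0.28 + 0.53·0.126 = 0.03234 + 0.0924 + 0.06678 = 0.19152
P(E|T3) = 0.38·0.038 + 0.25·0.173 + 0.37·0.123 = 0.01444 + 0.04325 + 0.04551 = 0.1032
Then overall,
P(E) = 0.13·0.09024 + 0.54·0.19152 + 0.33·0.1032
      = 0.0117312 + 0.1034208 + 0.034056 = 0.149208

P(E) ≈ 0.1492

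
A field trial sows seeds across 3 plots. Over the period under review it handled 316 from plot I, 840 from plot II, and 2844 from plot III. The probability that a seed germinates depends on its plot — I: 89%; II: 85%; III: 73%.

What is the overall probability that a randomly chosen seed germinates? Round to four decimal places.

Total: 316 + 840 + 2844 = 4000.
P(I) = 316/4000 = 0.079. P(II) = 840/4000 = 0.21. P(III) = 2844/4000 = 0.711.
P(G) = P(G|I)·P(I) + P(G|II)·P(II) + P(G|III)·P(III)
      = 0.89·0.079 + 0.85·0.21 + 0.73·0.711
      = 0.07031 + 0.1785 + 0.51903 = 0.76784

0.7678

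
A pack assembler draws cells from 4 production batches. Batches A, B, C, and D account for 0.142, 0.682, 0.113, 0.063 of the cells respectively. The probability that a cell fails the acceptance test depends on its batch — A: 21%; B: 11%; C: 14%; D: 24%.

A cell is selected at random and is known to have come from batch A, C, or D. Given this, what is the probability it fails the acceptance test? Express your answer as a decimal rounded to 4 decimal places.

Let S = {A, C, D}.
P(S) = 0.142 + 0.113 + 0.063 = 0.318.
P(F ∩ S) = 0.21·0.142 + 0.14·0.113 + 0.24·0.063 = 0.02982 + 0.01582 + 0.01512 = 0.06076.
P(F | S) = 0.06076 / 0.318 = 0.191069…

0.1911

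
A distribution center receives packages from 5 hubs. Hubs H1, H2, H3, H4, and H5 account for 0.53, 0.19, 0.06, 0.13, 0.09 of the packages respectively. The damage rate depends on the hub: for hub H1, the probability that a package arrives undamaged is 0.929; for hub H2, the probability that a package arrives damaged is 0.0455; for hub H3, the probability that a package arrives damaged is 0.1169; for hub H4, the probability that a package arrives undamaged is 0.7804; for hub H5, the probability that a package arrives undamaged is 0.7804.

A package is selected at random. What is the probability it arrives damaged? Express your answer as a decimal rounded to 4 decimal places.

0.1016

P(D|H1) = 1 − 0.929 = 0.071.
P(D|H4) = 1 − 0.7804 = 0.2196.
P(D|H5) = 1 − 0.7804 = 0.2196.
Summing over the partition,
P(D) = P(D|H1)·P(H1) + P(D|H2)·P(H2) + P(D|H3)·P(H3) + P(D|H4)·P(H4) + P(D|H5)·P(H5)
      = 0.071·0.53 + 0.0455·0.19 + 0.1169·0.06 + 0.2196·0.13 + 0.2196·0.09
      = 0.03763 + 0.008645 + 0.007014 + 0.028548 + 0.019764 = 0.101601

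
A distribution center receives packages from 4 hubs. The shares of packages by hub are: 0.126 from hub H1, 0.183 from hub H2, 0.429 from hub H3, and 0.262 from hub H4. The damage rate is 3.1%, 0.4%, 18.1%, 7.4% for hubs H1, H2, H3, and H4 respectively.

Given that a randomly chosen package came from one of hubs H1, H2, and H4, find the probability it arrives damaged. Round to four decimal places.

Let S = {H1, H2, H4}.
P(S) = 0.126 + 0.183 + 0.262 = 0.571.
P(D ∩ S) = 0.031·0.126 + 0.004·0.183 + 0.074·0.262 = 0.003906 + 0.000732 + 0.019388 = 0.024026.
P(D | S) = 0.024026 / 0.571 = 0.042077…

0.0421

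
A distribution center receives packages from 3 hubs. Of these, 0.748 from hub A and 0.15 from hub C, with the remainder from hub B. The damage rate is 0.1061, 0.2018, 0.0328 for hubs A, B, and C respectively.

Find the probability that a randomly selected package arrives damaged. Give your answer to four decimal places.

P(B) = 1 − (0.748 + 0.15) = 0.102.
P(D) = P(D|A)·P(A) + P(D|B)·P(B) + P(D|C)·P(C)
      = 0.1061·0.748 + 0.2018·0.102 + 0.0328·0.15
      = 0.0793628 + 0.0205836 + 0.00492 = 0.1048664

P(D) ≈ 0.1049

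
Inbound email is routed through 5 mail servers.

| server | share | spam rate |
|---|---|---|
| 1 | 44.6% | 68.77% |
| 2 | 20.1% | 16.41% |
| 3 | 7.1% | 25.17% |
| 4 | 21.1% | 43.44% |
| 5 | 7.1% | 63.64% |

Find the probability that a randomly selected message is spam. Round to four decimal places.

0.4944

P(S) = P(S|1)·P(1) + P(S|2)·P(2) + P(S|3)·P(3) + P(S|4)·P(4) + P(S|5)·P(5)
      = 0.6877·0.446 + 0.1641·0.201 + 0.2517·0.071 + 0.4344·0.211 + 0.6364·0.071
      = 0.3067142 + 0.0329841 + 0.0178707 + 0.0916584 + 0.0451844 = 0.4944118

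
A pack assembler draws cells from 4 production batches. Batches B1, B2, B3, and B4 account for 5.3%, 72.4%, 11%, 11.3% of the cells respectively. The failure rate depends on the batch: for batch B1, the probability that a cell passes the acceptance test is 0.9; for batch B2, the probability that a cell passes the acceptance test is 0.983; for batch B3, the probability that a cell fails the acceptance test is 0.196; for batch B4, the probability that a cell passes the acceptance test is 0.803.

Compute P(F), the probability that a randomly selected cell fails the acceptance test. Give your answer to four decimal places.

P(F|B1) = 1 − 0.9 = 0.1.
P(F|B2) = 1 − 0.983 = 0.017.
P(F|B4) = 1 − 0.803 = 0.197.
P(F) = P(F|B1)·P(B1) + P(F|B2)·P(B2) + P(F|B3)·P(B3) + P(F|B4)·P(B4)
      = 0.1·0.053 + 0.017·0.724 + 0.196·0.11 + 0.197·0.113
      = 0.0053 + 0.012308 + 0.02156 + 0.022261 = 0.061429

P(F) ≈ 0.0614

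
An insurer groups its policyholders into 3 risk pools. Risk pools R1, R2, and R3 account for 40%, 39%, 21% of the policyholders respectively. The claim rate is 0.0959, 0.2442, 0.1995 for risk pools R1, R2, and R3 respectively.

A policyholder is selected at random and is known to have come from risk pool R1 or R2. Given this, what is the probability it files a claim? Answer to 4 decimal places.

Let S = {R1, R2}.
P(S) = 0.4 + 0.39 = 0.79.
P(C ∩ S) = 0.0959·0.4 + 0.2442·0.39 = 0.03836 + 0.095238 = 0.133598.
P(C | S) = 0.133598 / 0.79 = 0.169111…

0.1691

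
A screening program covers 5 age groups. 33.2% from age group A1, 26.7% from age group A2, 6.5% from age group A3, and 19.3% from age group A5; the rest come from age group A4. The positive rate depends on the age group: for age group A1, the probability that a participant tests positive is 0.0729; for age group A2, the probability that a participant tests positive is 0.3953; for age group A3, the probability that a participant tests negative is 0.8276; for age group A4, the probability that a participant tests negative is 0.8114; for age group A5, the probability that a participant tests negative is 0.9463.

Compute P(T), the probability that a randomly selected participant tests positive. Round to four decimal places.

P(A4) = 1 − (0.332 + 0.267 + 0.065 + 0.193) = 0.143.
P(T|A3) = 1 − 0.8276 = 0.1724.
P(T|A4) = 1 − 0.8114 = 0.1886.
P(T|A5) = 1 − 0.9463 = 0.0537.
Summing over the partition,
P(T) = P(T|A1)·P(A1) + P(T|A2)·P(A2) + P(T|A3)·P(A3) + P(T|A4)·P(A4) + P(T|A5)·P(A5)
      = 0.0729·0.332 + 0.3953·0.267 + 0.1724·0.065 + 0.1886·0.143 + 0.0537·0.193
      = 0.0242028 + 0.1055451 + 0.011206 + 0.0269698 + 0.0103641 = 0.1782878

0.1783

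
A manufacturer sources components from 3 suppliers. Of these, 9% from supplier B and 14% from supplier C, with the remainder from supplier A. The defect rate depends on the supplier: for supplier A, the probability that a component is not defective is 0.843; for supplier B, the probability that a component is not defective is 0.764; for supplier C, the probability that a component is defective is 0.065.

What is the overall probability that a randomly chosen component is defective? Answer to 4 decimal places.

P(A) = 1 − (0.09 + 0.14) = 0.77.
P(D|A) = 1 − 0.843 = 0.157.
P(D|B) = 1 − 0.764 = 0.236.
P(D) = P(D|A)·P(A) + P(D|B)·P(B) + P(D|C)·P(C)
      = 0.157·0.77 + 0.236·0.09 + 0.065·0.14
      = 0.12089 + 0.02124 + 0.0091 = 0.15123

0.1512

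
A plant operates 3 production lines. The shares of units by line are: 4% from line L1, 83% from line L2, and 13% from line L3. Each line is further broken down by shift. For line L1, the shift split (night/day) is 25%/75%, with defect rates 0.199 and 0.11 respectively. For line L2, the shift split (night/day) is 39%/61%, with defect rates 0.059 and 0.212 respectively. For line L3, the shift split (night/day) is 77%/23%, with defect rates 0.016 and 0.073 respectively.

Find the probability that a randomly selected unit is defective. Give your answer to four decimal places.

P(D) ≈ 0.1355

P(D|L1) = 0.25·0.199 + 0.75·0.11 = 0.04975 + 0.0825 = 0.13225
P(D|L2) = 0.39·0.059 + 0.61·0.212 = 0.02301 + 0.12932 = 0.15233
P(D|L3) = 0.77·0.016 + 0.23·0.073 = 0.01232 + 0.01679 = 0.02911
By total probability over the outer partition,
P(D) = 0.04·0.13225 + 0.83·0.15233 + 0.13·0.02911
      = 0.00529 + 0.1264339 + 0.0037843 = 0.1355082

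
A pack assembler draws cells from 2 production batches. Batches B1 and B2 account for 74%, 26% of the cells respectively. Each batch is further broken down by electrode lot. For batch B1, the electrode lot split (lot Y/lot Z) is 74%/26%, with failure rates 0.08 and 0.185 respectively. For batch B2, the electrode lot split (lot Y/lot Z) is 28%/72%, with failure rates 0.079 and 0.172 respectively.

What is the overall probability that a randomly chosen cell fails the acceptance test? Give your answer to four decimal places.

P(F|B1) = 0.74·0.08 + 0.26·0.185 = 0.0592 + 0.0481 = 0.1073
P(F|B2) = 0.28·0.079 + 0.72·0.172 = 0.02212 + 0.12384 = 0.14596
Then overall,
P(F) = 0.74·0.1073 + 0.26·0.14596
      = 0.079402 + 0.0379496 = 0.1173516

P(F) ≈ 0.1174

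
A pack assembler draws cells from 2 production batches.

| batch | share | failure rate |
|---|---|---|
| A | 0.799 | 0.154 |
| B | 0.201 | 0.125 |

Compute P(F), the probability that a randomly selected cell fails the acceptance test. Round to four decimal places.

P(F) ≈ 0.1482

Summing over the partition,
P(F) = P(F|A)·P(A) + P(F|B)·P(B)
      = 0.154·0.799 + 0.125·0.201
      = 0.123046 + 0.025125 = 0.148171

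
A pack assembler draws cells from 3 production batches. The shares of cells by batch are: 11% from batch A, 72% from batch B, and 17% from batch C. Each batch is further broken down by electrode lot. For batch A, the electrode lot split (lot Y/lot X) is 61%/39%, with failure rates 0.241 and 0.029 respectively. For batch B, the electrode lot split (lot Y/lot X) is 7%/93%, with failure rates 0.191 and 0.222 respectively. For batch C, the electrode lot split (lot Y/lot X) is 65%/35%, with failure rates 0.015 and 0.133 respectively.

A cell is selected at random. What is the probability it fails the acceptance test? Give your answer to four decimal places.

P(F) ≈ 0.1853

P(F|A) = 0.61·0.241 + 0.39·0.029 = 0.14701 + 0.01131 = 0.15832
P(F|B) = 0.07·0.191 + 0.93·0.222 = 0.01337 + 0.20646 = 0.21983
P(F|C) = 0.65·0.015 + 0.35·0.133 = 0.00975 + 0.04655 = 0.0563
Then overall,
P(F) = 0.11·0.15832 + 0.72·0.21983 + 0.17·0.0563
      = 0.0174152 + 0.1582776 + 0.009571 = 0.1852638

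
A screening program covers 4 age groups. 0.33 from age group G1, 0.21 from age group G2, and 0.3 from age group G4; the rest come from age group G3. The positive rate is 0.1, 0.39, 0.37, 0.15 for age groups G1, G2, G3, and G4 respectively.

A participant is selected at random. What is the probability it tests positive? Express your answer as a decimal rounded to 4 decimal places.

P(G3) = 1 − (0.33 + 0.21 + 0.3) = 0.16.
P(T) = P(T|G1)·P(G1) + P(T|G2)·P(G2) + P(T|G3)·P(G3) + P(T|G4)·P(G4)
      = 0.1·0.33 + 0.39·0.21 + 0.37·0.16 + 0.15·0.3
      = 0.033 + 0.0819 + 0.0592 + 0.045 = 0.2191

0.2191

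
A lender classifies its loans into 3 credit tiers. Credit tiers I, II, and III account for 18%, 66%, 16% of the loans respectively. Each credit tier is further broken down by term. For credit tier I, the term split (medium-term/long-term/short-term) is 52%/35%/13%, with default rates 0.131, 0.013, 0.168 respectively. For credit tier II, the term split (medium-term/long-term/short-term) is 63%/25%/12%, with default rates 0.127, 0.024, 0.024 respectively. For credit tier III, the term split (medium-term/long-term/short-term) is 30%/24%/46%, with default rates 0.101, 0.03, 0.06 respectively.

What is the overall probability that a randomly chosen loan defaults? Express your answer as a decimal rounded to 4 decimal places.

0.0861

P(D|I) = 0.52·0.131 + 0.35·0.013 + 0.13·0.168 = 0.06812 + 0.00455 + 0.02184 = 0.09451
P(D|II) = 0.63·0.127 + 0.25·0.024 + 0.12·0.024 = 0.08001 + 0.006 + 0.00288 = 0.08889
P(D|III) = 0.3·0.101 + 0.24·0.03 + 0.46·0.06 = 0.0303 + 0.0072 + 0.0276 = 0.0651
Then overall,
P(D) = 0.18·0.09451 + 0.66·0.08889 + 0.16·0.0651
      = 0.0170118 + 0.0586674 + 0.010416 = 0.0860952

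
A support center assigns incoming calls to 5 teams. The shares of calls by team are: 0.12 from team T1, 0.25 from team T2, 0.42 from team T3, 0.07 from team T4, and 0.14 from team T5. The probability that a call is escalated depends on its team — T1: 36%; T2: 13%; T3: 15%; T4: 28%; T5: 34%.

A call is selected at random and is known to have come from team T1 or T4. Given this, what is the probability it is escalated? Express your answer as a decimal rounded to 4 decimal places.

0.3305

Let S = {T1, T4}.
P(S) = 0.12 + 0.07 = 0.19.
P(E ∩ S) = 0.36·0.12 + 0.28·0.07 = 0.0432 + 0.0196 = 0.0628.
P(E | S) = 0.0628 / 0.19 = 0.330526…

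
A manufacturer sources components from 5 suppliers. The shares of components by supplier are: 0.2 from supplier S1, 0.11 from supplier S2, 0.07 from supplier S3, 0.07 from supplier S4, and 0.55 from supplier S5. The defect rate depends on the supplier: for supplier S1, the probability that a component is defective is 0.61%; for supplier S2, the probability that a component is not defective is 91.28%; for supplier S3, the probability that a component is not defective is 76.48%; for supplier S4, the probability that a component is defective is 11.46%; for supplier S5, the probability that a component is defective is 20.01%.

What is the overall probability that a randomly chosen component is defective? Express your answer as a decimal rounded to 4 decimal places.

P(D) ≈ 0.1454

P(D|S2) = 1 − 0.9128 = 0.0872.
P(D|S3) = 1 − 0.7648 = 0.2352.
Using total probability over the partition,
P(D) = P(D|S1)·P(S1) + P(D|S2)·P(S2) + P(D|S3)·P(S3) + P(D|S4)·P(S4) + P(D|S5)·P(S5)
      = 0.0061·0.2 + 0.0872·0.11 + 0.2352·0.07 + 0.1146·0.07 + 0.2001·0.55
      = 0.00122 + 0.009592 + 0.016464 + 0.008022 + 0.110055 = 0.145353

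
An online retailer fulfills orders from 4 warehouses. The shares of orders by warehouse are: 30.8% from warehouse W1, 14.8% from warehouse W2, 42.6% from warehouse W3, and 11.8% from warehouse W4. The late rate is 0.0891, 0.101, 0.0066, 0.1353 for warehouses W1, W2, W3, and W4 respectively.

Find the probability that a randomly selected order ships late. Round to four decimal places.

0.0612

Summing over the partition,
P(L) = P(L|W1)·P(W1) + P(L|W2)·P(W2) + P(L|W3)·P(W3) + P(L|W4)·P(W4)
      = 0.0891·0.308 + 0.101·0.148 + 0.0066·0.426 + 0.1353·0.118
      = 0.0274428 + 0.014948 + 0.0028116 + 0.0159654 = 0.0611678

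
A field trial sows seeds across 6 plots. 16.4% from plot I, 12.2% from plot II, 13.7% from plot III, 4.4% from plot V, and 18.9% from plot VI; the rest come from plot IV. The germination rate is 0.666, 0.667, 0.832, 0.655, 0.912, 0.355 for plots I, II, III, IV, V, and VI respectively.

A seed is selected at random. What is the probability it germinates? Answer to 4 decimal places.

P(IV) = 1 − (0.164 + 0.122 + 0.137 + 0.044 + 0.189) = 0.344.
P(G) = P(G|I)·P(I) + P(G|II)·P(II) + P(G|III)·P(III) + P(G|IV)·P(IV) + P(G|V)·P(V) + P(G|VI)·P(VI)
      = 0.666·0.164 + 0.667·0.122 + 0.832·0.137 + 0.655·0.344 + 0.912·0.044 + 0.355·0.189
      = 0.109224 + 0.081374 + 0.113984 + 0.22532 + 0.040128 + 0.067095 = 0.637125

0.6371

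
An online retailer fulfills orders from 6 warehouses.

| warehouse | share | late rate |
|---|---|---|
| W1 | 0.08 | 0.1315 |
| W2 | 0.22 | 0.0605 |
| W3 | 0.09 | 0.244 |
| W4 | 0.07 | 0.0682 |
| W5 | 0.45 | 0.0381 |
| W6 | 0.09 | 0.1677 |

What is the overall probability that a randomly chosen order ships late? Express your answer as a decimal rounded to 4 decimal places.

P(L) = P(L|W1)·P(W1) + P(L|W2)·P(W2) + P(L|W3)·P(W3) + P(L|W4)·P(W4) + P(L|W5)·P(W5) + P(L|W6)·P(W6)
      = 0.1315·0.08 + 0.0605·0.22 + 0.244·0.09 + 0.0682·0.07 + 0.0381·0.45 + 0.1677·0.09
      = 0.01052 + 0.01331 + 0.02196 + 0.004774 + 0.017145 + 0.015093 = 0.082802

P(L) ≈ 0.0828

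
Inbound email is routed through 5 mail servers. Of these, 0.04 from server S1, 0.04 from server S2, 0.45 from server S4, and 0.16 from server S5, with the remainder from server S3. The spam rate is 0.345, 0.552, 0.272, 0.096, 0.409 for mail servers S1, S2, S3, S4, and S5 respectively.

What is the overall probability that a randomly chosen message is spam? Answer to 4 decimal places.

P(S) ≈ 0.2288

P(S3) = 1 − (0.04 + 0.04 + 0.45 + 0.16) = 0.31.
Using total probability over the partition,
P(S) = P(S|S1)·P(S1) + P(S|S2)·P(S2) + P(S|S3)·P(S3) + P(S|S4)·P(S4) + P(S|S5)·P(S5)
      = 0.345·0.04 + 0.552·0.04 + 0.272·0.31 + 0.096·0.45 + 0.409·0.16
      = 0.0138 + 0.02208 + 0.08432 + 0.0432 + 0.06544 = 0.22884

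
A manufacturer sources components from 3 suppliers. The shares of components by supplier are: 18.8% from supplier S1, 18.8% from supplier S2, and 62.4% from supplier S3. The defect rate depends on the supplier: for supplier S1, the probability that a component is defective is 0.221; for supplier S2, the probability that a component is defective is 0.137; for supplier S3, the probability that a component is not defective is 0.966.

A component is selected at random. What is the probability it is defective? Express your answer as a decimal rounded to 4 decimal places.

P(D) ≈ 0.0885

P(D|S3) = 1 − 0.966 = 0.034.
P(D) = P(D|S1)·P(S1) + P(D|S2)·P(S2) + P(D|S3)·P(S3)
      = 0.221·0.188 + 0.137·0.188 + 0.034·0.624
      = 0.041548 + 0.025756 + 0.021216 = 0.08852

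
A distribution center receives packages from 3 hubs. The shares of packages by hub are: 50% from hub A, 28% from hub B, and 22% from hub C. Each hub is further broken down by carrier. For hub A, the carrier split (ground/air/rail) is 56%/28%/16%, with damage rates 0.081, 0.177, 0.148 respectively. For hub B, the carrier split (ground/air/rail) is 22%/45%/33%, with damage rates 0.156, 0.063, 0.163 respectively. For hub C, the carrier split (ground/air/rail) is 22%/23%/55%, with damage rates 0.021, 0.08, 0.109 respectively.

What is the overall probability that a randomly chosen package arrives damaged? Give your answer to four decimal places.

P(D|A) = 0.56·0.081 + 0.28·0.177 + 0.16·0.148 = 0.04536 + 0.04956 + 0.02368 = 0.1186
P(D|B) = 0.22·0.156 + 0.45·0.063 + 0.33·0.163 = 0.03432 + 0.02835 + 0.05379 = 0.11646
P(D|C) = 0.22·0.021 + 0.23·0.08 + 0.55·0.109 = 0.00462 + 0.0184 + 0.05995 = 0.08297
By total probability over the outer partition,
P(D) = 0.5·0.1186 + 0.28·0.11646 + 0.22·0.08297
      = 0.0593 + 0.0326088 + 0.0182534 = 0.1101622

0.1102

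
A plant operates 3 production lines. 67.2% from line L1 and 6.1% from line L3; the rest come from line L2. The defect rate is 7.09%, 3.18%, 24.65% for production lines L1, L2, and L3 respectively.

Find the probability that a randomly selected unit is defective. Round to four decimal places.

P(D) ≈ 0.0712

P(L2) = 1 − (0.672 + 0.061) = 0.267.
P(D) = P(D|L1)·P(L1) + P(D|L2)·P(L2) + P(D|L3)·P(L3)
      = 0.0709·0.672 + 0.0318·0.267 + 0.2465·0.061
      = 0.0476448 + 0.0084906 + 0.0150365 = 0.0711719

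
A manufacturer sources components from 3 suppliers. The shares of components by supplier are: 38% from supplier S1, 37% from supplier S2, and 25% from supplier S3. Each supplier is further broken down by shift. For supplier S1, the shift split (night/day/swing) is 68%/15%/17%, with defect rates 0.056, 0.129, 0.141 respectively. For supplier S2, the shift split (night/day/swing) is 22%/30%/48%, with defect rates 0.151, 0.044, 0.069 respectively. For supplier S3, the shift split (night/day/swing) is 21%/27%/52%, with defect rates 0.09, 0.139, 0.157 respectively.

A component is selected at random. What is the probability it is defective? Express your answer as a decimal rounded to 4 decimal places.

P(D|S1) = 0.68·0.056 + 0.15·0.129 + 0.17·0.141 = 0.03808 + 0.01935 + 0.02397 = 0.0814
P(D|S2) = 0.22·0.151 + 0.3·0.044 + 0.48·0.069 = 0.03322 + 0.0132 + 0.03312 = 0.07954
P(D|S3) = 0.21·0.09 + 0.27·0.139 + 0.52·0.157 = 0.0189 + 0.03753 + 0.08164 = 0.13807
Then overall,
P(D) = 0.38·0.0814 + 0.37·0.07954 + 0.25·0.13807
      = 0.030932 + 0.0294298 + 0.0345175 = 0.0948793

P(D) ≈ 0.0949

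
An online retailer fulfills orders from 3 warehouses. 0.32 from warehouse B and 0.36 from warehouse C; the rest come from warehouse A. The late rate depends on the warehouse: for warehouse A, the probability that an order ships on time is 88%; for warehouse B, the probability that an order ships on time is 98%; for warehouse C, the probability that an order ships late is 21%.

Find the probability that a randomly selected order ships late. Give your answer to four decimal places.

P(L) ≈ 0.1204

P(A) = 1 − (0.32 + 0.36) = 0.32.
P(L|A) = 1 − 0.88 = 0.12.
P(L|B) = 1 − 0.98 = 0.02.
P(L) = P(L|A)·P(A) + P(L|B)·P(B) + P(L|C)·P(C)
      = 0.12·0.32 + 0.02·0.32 + 0.21·0.36
      = 0.0384 + 0.0064 + 0.0756 = 0.1204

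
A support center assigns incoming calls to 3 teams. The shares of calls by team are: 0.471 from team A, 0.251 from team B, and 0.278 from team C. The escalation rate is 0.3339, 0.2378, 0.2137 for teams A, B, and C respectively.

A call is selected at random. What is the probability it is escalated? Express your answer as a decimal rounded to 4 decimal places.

By the law of total probability,
P(E) = P(E|A)·P(A) + P(E|B)·P(B) + P(E|C)·P(C)
      = 0.3339·0.471 + 0.2378·0.251 + 0.2137·0.278
      = 0.1572669 + 0.0596878 + 0.0594086 = 0.2763633

0.2764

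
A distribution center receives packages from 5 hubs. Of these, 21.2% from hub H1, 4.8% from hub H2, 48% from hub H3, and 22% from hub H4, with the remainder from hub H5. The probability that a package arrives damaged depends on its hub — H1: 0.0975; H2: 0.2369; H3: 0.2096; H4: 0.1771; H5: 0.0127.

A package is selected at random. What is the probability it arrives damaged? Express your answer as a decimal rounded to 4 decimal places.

P(H5) = 1 − (0.212 + 0.048 + 0.48 + 0.22) = 0.04.
P(D) = P(D|H1)·P(H1) + P(D|H2)·P(H2) + P(D|H3)·P(H3) + P(D|H4)·P(H4) + P(D|H5)·P(H5)
      = 0.0975·0.212 + 0.2369·0.048 + 0.2096·0.48 + 0.1771·0.22 + 0.0127·0.04
      = 0.02067 + 0.0113712 + 0.100608 + 0.038962 + 0.000508 = 0.1721192

P(D) ≈ 0.1721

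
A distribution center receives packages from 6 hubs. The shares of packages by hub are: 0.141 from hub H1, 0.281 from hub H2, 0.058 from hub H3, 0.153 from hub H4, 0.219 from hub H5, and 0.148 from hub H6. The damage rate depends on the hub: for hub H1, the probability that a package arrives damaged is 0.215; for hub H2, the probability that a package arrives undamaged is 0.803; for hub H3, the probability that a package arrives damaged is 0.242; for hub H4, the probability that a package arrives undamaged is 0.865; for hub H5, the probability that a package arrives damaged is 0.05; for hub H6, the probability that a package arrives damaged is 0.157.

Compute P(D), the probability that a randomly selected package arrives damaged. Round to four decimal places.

P(D|H2) = 1 − 0.803 = 0.197.
P(D|H4) = 1 − 0.865 = 0.135.
By the law of total probability,
P(D) = P(D|H1)·P(H1) + P(D|H2)·P(H2) + P(D|H3)·P(H3) + P(D|H4)·P(H4) + P(D|H5)·P(H5) + P(D|H6)·P(H6)
      = 0.215·0.141 + 0.197·0.281 + 0.242·0.058 + 0.135·0.153 + 0.05·0.219 + 0.157·0.148
      = 0.030315 + 0.055357 + 0.014036 + 0.020655 + 0.01095 + 0.023236 = 0.154549

P(D) ≈ 0.1545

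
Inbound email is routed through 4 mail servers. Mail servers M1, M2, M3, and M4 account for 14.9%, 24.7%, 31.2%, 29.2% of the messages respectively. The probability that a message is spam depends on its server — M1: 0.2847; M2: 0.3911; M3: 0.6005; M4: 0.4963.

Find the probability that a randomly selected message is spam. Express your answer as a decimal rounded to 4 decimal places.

P(S) = P(S|M1)·P(M1) + P(S|M2)·P(M2) + P(S|M3)·P(M3) + P(S|M4)·P(M4)
      = 0.2847·0.149 + 0.3911·0.247 + 0.6005·0.312 + 0.4963·0.292
      = 0.0424203 + 0.0966017 + 0.187356 + 0.1449196 = 0.4712976

0.4713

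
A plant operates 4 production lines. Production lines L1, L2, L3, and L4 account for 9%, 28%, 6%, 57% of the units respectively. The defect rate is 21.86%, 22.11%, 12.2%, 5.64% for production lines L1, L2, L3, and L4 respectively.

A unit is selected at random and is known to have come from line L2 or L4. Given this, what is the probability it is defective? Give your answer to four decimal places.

Let S = {L2, L4}.
P(S) = 0.28 + 0.57 = 0.85.
P(D ∩ S) = 0.2211·0.28 + 0.0564·0.57 = 0.061908 + 0.032148 = 0.094056.
P(D | S) = 0.094056 / 0.85 = 0.110654…

0.1107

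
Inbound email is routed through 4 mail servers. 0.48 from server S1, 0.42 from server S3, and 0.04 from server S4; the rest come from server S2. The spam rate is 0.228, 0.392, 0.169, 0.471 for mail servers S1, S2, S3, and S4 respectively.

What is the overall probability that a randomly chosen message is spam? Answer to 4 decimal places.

P(S) ≈ 0.2228

P(S2) = 1 − (0.48 + 0.42 + 0.04) = 0.06.
By the law of total probability,
P(S) = P(S|S1)·P(S1) + P(S|S2)·P(S2) + P(S|S3)·P(S3) + P(S|S4)·P(S4)
      = 0.228·0.48 + 0.392·0.06 + 0.169·0.42 + 0.471·0.04
      = 0.10944 + 0.02352 + 0.07098 + 0.01884 = 0.22278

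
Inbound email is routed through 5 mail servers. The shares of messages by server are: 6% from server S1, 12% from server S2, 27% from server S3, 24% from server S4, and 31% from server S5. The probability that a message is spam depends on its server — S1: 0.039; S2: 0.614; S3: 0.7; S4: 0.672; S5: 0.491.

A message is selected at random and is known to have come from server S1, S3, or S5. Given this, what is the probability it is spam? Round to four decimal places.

0.5368

Let J = {S1, S3, S5}.
P(J) = 0.06 + 0.27 + 0.31 = 0.64.
P(S ∩ J) = 0.039·0.06 + 0.7·0.27 + 0.491·0.31 = 0.00234 + 0.189 + 0.15221 = 0.34355.
P(S | J) = 0.34355 / 0.64 = 0.536797…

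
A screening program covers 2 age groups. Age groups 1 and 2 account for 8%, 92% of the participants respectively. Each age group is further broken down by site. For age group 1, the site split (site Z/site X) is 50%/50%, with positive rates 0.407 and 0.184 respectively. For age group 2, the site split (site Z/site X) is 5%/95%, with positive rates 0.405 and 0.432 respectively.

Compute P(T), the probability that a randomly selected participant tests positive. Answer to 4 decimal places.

P(T|1) = 0.5·0.407 + 0.5·0.184 = 0.2035 + 0.092 = 0.2955
P(T|2) = 0.05·0.405 + 0.95·0.432 = 0.02025 + 0.4104 = 0.43065
By total probability over the outer partition,
P(T) = 0.08·0.2955 + 0.92·0.43065
      = 0.02364 + 0.396198 = 0.419838

P(T) ≈ 0.4198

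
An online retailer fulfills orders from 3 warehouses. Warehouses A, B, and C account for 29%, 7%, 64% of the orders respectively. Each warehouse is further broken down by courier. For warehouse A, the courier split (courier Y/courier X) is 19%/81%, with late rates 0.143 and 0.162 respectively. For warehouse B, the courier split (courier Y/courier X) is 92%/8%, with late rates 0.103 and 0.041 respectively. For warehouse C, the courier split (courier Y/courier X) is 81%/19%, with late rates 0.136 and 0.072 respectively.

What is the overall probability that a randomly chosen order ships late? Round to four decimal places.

P(L|A) = 0.19·0.143 + 0.81·0.162 = 0.02717 + 0.13122 = 0.15839
P(L|B) = 0.92·0.103 + 0.08·0.041 = 0.09476 + 0.00328 = 0.09804
P(L|C) = 0.81·0.136 + 0.19·0.072 = 0.11016 + 0.01368 = 0.12384
Then overall,
P(L) = 0.29·0.15839 + 0.07·0.09804 + 0.64·0.12384
      = 0.0459331 + 0.0068628 + 0.0792576 = 0.1320535

P(L) ≈ 0.1321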